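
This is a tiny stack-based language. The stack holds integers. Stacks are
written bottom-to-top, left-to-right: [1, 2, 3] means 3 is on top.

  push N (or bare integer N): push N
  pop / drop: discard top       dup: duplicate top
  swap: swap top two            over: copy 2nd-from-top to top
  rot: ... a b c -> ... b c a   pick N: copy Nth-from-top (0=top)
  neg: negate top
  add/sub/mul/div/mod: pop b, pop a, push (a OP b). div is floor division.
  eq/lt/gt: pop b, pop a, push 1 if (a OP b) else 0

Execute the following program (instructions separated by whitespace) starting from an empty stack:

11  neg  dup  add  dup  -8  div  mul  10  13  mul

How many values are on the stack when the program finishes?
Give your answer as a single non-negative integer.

Answer: 2

Derivation:
After 'push 11': stack = [11] (depth 1)
After 'neg': stack = [-11] (depth 1)
After 'dup': stack = [-11, -11] (depth 2)
After 'add': stack = [-22] (depth 1)
After 'dup': stack = [-22, -22] (depth 2)
After 'push -8': stack = [-22, -22, -8] (depth 3)
After 'div': stack = [-22, 2] (depth 2)
After 'mul': stack = [-44] (depth 1)
After 'push 10': stack = [-44, 10] (depth 2)
After 'push 13': stack = [-44, 10, 13] (depth 3)
After 'mul': stack = [-44, 130] (depth 2)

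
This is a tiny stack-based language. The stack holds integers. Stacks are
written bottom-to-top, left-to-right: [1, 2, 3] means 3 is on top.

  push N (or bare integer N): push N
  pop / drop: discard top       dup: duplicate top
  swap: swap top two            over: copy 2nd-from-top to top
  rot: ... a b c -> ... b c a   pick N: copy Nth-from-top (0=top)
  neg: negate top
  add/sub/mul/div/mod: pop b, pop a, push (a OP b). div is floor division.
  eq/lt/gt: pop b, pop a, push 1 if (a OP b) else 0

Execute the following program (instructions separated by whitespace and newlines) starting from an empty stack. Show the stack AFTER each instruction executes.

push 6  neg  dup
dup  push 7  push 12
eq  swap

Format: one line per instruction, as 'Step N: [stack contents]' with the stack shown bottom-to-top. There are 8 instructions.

Step 1: [6]
Step 2: [-6]
Step 3: [-6, -6]
Step 4: [-6, -6, -6]
Step 5: [-6, -6, -6, 7]
Step 6: [-6, -6, -6, 7, 12]
Step 7: [-6, -6, -6, 0]
Step 8: [-6, -6, 0, -6]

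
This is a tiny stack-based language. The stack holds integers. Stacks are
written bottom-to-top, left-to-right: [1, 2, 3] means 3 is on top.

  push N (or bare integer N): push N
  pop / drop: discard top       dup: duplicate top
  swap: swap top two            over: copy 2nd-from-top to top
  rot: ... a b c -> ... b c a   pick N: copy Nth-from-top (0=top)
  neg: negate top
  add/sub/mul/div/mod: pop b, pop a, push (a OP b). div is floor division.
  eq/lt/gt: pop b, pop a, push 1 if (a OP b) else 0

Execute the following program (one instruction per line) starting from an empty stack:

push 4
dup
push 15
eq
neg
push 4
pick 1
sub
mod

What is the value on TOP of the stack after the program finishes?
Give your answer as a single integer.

Answer: 0

Derivation:
After 'push 4': [4]
After 'dup': [4, 4]
After 'push 15': [4, 4, 15]
After 'eq': [4, 0]
After 'neg': [4, 0]
After 'push 4': [4, 0, 4]
After 'pick 1': [4, 0, 4, 0]
After 'sub': [4, 0, 4]
After 'mod': [4, 0]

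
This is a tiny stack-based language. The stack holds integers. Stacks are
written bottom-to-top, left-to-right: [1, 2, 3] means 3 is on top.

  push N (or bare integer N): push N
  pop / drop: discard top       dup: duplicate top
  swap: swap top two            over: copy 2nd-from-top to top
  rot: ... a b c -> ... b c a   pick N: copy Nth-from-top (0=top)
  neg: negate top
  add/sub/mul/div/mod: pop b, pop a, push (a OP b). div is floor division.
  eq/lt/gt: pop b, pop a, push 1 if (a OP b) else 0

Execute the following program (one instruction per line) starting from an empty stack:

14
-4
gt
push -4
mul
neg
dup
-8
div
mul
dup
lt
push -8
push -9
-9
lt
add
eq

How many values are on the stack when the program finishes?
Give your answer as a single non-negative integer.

Answer: 1

Derivation:
After 'push 14': stack = [14] (depth 1)
After 'push -4': stack = [14, -4] (depth 2)
After 'gt': stack = [1] (depth 1)
After 'push -4': stack = [1, -4] (depth 2)
After 'mul': stack = [-4] (depth 1)
After 'neg': stack = [4] (depth 1)
After 'dup': stack = [4, 4] (depth 2)
After 'push -8': stack = [4, 4, -8] (depth 3)
After 'div': stack = [4, -1] (depth 2)
After 'mul': stack = [-4] (depth 1)
After 'dup': stack = [-4, -4] (depth 2)
After 'lt': stack = [0] (depth 1)
After 'push -8': stack = [0, -8] (depth 2)
After 'push -9': stack = [0, -8, -9] (depth 3)
After 'push -9': stack = [0, -8, -9, -9] (depth 4)
After 'lt': stack = [0, -8, 0] (depth 3)
After 'add': stack = [0, -8] (depth 2)
After 'eq': stack = [0] (depth 1)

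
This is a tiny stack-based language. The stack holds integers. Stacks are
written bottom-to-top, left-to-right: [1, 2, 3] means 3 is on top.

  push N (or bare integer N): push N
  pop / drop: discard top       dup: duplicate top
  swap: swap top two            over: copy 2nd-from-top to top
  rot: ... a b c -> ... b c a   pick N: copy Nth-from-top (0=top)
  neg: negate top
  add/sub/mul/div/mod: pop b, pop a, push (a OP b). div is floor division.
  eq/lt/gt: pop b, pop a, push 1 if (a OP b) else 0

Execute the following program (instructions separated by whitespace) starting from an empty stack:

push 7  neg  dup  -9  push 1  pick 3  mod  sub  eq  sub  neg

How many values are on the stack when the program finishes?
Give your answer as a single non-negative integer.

After 'push 7': stack = [7] (depth 1)
After 'neg': stack = [-7] (depth 1)
After 'dup': stack = [-7, -7] (depth 2)
After 'push -9': stack = [-7, -7, -9] (depth 3)
After 'push 1': stack = [-7, -7, -9, 1] (depth 4)
After 'pick 3': stack = [-7, -7, -9, 1, -7] (depth 5)
After 'mod': stack = [-7, -7, -9, -6] (depth 4)
After 'sub': stack = [-7, -7, -3] (depth 3)
After 'eq': stack = [-7, 0] (depth 2)
After 'sub': stack = [-7] (depth 1)
After 'neg': stack = [7] (depth 1)

Answer: 1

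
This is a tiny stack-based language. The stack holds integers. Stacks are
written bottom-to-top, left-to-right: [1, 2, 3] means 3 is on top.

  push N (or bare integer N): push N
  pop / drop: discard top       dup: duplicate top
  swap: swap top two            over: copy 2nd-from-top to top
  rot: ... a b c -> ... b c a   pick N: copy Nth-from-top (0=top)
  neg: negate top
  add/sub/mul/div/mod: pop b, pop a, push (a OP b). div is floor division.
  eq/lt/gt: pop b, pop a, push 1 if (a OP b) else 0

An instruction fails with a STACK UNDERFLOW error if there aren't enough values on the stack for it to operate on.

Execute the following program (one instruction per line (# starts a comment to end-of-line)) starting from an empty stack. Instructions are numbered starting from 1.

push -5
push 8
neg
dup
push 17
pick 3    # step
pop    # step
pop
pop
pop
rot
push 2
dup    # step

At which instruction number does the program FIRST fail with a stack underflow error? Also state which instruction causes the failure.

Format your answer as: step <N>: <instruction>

Step 1 ('push -5'): stack = [-5], depth = 1
Step 2 ('push 8'): stack = [-5, 8], depth = 2
Step 3 ('neg'): stack = [-5, -8], depth = 2
Step 4 ('dup'): stack = [-5, -8, -8], depth = 3
Step 5 ('push 17'): stack = [-5, -8, -8, 17], depth = 4
Step 6 ('pick 3'): stack = [-5, -8, -8, 17, -5], depth = 5
Step 7 ('pop'): stack = [-5, -8, -8, 17], depth = 4
Step 8 ('pop'): stack = [-5, -8, -8], depth = 3
Step 9 ('pop'): stack = [-5, -8], depth = 2
Step 10 ('pop'): stack = [-5], depth = 1
Step 11 ('rot'): needs 3 value(s) but depth is 1 — STACK UNDERFLOW

Answer: step 11: rot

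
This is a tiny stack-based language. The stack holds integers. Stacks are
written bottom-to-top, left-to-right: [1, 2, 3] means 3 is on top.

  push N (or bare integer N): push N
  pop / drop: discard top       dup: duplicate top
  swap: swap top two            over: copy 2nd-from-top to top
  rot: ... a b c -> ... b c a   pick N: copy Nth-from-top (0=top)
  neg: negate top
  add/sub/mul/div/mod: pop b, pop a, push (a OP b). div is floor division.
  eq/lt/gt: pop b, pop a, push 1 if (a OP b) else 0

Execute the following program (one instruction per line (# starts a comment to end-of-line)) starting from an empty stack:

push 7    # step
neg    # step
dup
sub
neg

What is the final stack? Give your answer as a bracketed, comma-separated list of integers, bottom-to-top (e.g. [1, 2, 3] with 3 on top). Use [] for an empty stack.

Answer: [0]

Derivation:
After 'push 7': [7]
After 'neg': [-7]
After 'dup': [-7, -7]
After 'sub': [0]
After 'neg': [0]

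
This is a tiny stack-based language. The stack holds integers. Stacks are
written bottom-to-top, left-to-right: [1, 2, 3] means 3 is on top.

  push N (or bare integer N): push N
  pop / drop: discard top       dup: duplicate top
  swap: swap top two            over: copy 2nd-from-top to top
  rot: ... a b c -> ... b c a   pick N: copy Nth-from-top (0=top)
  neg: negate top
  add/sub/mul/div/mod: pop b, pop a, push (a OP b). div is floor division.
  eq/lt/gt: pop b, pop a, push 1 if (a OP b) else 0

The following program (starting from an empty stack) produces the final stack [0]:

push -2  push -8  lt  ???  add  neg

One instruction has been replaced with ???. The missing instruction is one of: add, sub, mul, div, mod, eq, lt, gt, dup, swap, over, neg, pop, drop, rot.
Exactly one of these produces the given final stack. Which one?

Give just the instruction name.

Stack before ???: [0]
Stack after ???:  [0, 0]
The instruction that transforms [0] -> [0, 0] is: dup

Answer: dup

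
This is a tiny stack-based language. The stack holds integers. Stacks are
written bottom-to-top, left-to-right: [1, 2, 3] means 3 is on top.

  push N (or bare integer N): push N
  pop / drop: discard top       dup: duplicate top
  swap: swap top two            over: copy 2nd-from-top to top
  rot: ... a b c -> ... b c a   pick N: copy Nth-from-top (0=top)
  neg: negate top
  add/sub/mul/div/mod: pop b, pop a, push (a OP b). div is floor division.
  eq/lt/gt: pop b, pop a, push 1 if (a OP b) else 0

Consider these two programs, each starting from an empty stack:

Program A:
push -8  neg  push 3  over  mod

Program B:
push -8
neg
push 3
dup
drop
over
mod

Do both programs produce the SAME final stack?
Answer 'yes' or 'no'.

Answer: yes

Derivation:
Program A trace:
  After 'push -8': [-8]
  After 'neg': [8]
  After 'push 3': [8, 3]
  After 'over': [8, 3, 8]
  After 'mod': [8, 3]
Program A final stack: [8, 3]

Program B trace:
  After 'push -8': [-8]
  After 'neg': [8]
  After 'push 3': [8, 3]
  After 'dup': [8, 3, 3]
  After 'drop': [8, 3]
  After 'over': [8, 3, 8]
  After 'mod': [8, 3]
Program B final stack: [8, 3]
Same: yes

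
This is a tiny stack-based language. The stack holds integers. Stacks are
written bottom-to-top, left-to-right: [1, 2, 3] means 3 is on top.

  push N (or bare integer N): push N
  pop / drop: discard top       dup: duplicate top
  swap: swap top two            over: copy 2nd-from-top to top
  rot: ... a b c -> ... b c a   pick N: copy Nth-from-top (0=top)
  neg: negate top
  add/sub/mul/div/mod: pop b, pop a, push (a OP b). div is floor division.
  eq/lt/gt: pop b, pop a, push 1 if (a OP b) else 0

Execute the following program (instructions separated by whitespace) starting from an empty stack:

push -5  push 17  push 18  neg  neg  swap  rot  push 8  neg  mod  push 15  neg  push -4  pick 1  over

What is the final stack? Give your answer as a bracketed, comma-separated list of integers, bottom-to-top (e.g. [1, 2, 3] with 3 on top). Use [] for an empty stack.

After 'push -5': [-5]
After 'push 17': [-5, 17]
After 'push 18': [-5, 17, 18]
After 'neg': [-5, 17, -18]
After 'neg': [-5, 17, 18]
After 'swap': [-5, 18, 17]
After 'rot': [18, 17, -5]
After 'push 8': [18, 17, -5, 8]
After 'neg': [18, 17, -5, -8]
After 'mod': [18, 17, -5]
After 'push 15': [18, 17, -5, 15]
After 'neg': [18, 17, -5, -15]
After 'push -4': [18, 17, -5, -15, -4]
After 'pick 1': [18, 17, -5, -15, -4, -15]
After 'over': [18, 17, -5, -15, -4, -15, -4]

Answer: [18, 17, -5, -15, -4, -15, -4]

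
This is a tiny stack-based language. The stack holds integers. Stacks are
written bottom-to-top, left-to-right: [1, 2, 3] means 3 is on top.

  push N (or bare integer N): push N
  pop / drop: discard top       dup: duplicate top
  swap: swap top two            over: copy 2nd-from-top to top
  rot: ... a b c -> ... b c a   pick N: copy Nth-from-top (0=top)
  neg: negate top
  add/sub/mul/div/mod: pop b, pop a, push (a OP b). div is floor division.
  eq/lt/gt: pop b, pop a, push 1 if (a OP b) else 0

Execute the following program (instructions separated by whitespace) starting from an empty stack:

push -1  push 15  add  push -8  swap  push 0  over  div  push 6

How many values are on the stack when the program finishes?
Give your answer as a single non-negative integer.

Answer: 4

Derivation:
After 'push -1': stack = [-1] (depth 1)
After 'push 15': stack = [-1, 15] (depth 2)
After 'add': stack = [14] (depth 1)
After 'push -8': stack = [14, -8] (depth 2)
After 'swap': stack = [-8, 14] (depth 2)
After 'push 0': stack = [-8, 14, 0] (depth 3)
After 'over': stack = [-8, 14, 0, 14] (depth 4)
After 'div': stack = [-8, 14, 0] (depth 3)
After 'push 6': stack = [-8, 14, 0, 6] (depth 4)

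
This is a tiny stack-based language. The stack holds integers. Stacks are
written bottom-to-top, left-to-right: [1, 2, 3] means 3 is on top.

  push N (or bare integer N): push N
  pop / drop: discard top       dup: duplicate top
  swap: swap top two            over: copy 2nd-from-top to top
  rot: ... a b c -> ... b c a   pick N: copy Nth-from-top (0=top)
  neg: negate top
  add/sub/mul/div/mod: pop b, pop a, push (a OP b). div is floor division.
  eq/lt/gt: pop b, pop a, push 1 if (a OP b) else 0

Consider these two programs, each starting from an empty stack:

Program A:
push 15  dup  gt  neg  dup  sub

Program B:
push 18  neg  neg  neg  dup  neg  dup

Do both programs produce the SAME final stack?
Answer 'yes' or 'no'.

Answer: no

Derivation:
Program A trace:
  After 'push 15': [15]
  After 'dup': [15, 15]
  After 'gt': [0]
  After 'neg': [0]
  After 'dup': [0, 0]
  After 'sub': [0]
Program A final stack: [0]

Program B trace:
  After 'push 18': [18]
  After 'neg': [-18]
  After 'neg': [18]
  After 'neg': [-18]
  After 'dup': [-18, -18]
  After 'neg': [-18, 18]
  After 'dup': [-18, 18, 18]
Program B final stack: [-18, 18, 18]
Same: no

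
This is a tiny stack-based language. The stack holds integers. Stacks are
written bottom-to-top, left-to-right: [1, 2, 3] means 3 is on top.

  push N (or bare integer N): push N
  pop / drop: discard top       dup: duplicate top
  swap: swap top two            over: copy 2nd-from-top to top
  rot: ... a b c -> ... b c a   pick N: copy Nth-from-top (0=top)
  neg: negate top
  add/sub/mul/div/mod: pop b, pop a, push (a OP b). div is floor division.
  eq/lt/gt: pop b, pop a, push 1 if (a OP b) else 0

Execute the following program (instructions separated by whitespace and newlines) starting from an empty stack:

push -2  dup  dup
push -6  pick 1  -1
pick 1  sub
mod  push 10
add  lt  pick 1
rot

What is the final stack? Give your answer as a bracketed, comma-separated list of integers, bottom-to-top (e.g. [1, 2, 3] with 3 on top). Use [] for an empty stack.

Answer: [-2, -2, 1, -2, -2]

Derivation:
After 'push -2': [-2]
After 'dup': [-2, -2]
After 'dup': [-2, -2, -2]
After 'push -6': [-2, -2, -2, -6]
After 'pick 1': [-2, -2, -2, -6, -2]
After 'push -1': [-2, -2, -2, -6, -2, -1]
After 'pick 1': [-2, -2, -2, -6, -2, -1, -2]
After 'sub': [-2, -2, -2, -6, -2, 1]
After 'mod': [-2, -2, -2, -6, 0]
After 'push 10': [-2, -2, -2, -6, 0, 10]
After 'add': [-2, -2, -2, -6, 10]
After 'lt': [-2, -2, -2, 1]
After 'pick 1': [-2, -2, -2, 1, -2]
After 'rot': [-2, -2, 1, -2, -2]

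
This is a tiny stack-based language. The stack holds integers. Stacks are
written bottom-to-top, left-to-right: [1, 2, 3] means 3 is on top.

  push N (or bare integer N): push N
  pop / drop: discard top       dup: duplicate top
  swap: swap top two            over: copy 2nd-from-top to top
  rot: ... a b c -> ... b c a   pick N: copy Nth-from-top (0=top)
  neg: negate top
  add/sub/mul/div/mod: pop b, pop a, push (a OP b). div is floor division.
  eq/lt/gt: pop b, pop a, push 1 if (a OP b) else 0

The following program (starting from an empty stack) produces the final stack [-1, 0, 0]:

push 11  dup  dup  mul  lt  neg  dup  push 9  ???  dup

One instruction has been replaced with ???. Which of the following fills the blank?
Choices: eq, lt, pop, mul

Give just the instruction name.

Stack before ???: [-1, -1, 9]
Stack after ???:  [-1, 0]
Checking each choice:
  eq: MATCH
  lt: produces [-1, 1, 1]
  pop: produces [-1, -1, -1]
  mul: produces [-1, -9, -9]


Answer: eq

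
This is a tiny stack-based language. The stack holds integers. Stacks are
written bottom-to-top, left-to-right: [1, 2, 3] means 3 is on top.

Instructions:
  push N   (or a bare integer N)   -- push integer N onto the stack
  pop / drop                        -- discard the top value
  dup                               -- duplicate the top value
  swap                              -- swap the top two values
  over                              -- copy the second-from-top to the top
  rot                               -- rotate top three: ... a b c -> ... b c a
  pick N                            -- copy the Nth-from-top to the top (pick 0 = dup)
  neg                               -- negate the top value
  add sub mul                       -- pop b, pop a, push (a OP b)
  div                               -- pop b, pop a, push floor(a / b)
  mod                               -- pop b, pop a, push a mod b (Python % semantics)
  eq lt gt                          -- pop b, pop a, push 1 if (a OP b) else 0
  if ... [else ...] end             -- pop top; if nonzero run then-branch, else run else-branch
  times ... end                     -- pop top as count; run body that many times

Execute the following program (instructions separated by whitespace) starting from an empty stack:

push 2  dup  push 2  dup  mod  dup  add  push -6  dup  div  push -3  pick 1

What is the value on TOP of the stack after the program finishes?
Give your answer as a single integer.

After 'push 2': [2]
After 'dup': [2, 2]
After 'push 2': [2, 2, 2]
After 'dup': [2, 2, 2, 2]
After 'mod': [2, 2, 0]
After 'dup': [2, 2, 0, 0]
After 'add': [2, 2, 0]
After 'push -6': [2, 2, 0, -6]
After 'dup': [2, 2, 0, -6, -6]
After 'div': [2, 2, 0, 1]
After 'push -3': [2, 2, 0, 1, -3]
After 'pick 1': [2, 2, 0, 1, -3, 1]

Answer: 1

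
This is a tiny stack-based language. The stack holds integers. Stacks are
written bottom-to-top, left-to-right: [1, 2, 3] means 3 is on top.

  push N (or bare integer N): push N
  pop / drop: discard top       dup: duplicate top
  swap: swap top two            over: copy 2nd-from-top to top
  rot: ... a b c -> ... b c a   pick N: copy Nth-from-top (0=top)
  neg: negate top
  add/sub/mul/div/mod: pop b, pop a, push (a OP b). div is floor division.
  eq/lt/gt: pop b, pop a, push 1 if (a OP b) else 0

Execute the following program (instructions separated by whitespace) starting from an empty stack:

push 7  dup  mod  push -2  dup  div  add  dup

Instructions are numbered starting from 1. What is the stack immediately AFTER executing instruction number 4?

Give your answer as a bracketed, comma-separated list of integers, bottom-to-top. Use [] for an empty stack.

Step 1 ('push 7'): [7]
Step 2 ('dup'): [7, 7]
Step 3 ('mod'): [0]
Step 4 ('push -2'): [0, -2]

Answer: [0, -2]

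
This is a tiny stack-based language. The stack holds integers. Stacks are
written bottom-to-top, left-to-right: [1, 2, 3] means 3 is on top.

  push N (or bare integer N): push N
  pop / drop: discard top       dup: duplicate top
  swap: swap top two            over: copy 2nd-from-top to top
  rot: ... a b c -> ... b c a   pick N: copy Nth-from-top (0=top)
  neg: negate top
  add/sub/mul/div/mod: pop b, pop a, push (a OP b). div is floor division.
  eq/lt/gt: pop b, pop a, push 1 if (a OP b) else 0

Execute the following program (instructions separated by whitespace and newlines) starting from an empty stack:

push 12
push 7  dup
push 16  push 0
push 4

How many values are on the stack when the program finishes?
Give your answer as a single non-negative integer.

After 'push 12': stack = [12] (depth 1)
After 'push 7': stack = [12, 7] (depth 2)
After 'dup': stack = [12, 7, 7] (depth 3)
After 'push 16': stack = [12, 7, 7, 16] (depth 4)
After 'push 0': stack = [12, 7, 7, 16, 0] (depth 5)
After 'push 4': stack = [12, 7, 7, 16, 0, 4] (depth 6)

Answer: 6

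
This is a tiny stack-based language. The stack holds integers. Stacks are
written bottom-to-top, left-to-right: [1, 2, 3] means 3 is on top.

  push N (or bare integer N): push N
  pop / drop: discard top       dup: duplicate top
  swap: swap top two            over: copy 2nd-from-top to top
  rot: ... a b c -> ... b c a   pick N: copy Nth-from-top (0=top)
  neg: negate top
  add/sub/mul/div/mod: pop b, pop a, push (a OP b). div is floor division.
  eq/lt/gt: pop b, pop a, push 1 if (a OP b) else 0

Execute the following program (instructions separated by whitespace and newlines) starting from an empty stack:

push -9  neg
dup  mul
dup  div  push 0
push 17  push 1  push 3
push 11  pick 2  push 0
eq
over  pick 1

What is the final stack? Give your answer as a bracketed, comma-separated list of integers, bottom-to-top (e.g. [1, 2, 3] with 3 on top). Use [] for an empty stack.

Answer: [1, 0, 17, 1, 3, 11, 0, 11, 0]

Derivation:
After 'push -9': [-9]
After 'neg': [9]
After 'dup': [9, 9]
After 'mul': [81]
After 'dup': [81, 81]
After 'div': [1]
After 'push 0': [1, 0]
After 'push 17': [1, 0, 17]
After 'push 1': [1, 0, 17, 1]
After 'push 3': [1, 0, 17, 1, 3]
After 'push 11': [1, 0, 17, 1, 3, 11]
After 'pick 2': [1, 0, 17, 1, 3, 11, 1]
After 'push 0': [1, 0, 17, 1, 3, 11, 1, 0]
After 'eq': [1, 0, 17, 1, 3, 11, 0]
After 'over': [1, 0, 17, 1, 3, 11, 0, 11]
After 'pick 1': [1, 0, 17, 1, 3, 11, 0, 11, 0]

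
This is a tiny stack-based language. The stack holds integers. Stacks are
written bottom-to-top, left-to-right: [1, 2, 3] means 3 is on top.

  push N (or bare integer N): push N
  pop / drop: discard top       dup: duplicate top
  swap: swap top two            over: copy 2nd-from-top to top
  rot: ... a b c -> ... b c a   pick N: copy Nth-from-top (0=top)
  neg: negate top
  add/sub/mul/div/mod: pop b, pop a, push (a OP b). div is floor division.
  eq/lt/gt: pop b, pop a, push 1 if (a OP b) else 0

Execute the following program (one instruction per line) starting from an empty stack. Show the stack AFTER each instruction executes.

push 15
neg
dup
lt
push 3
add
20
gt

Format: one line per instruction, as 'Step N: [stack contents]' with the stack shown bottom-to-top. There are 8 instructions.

Step 1: [15]
Step 2: [-15]
Step 3: [-15, -15]
Step 4: [0]
Step 5: [0, 3]
Step 6: [3]
Step 7: [3, 20]
Step 8: [0]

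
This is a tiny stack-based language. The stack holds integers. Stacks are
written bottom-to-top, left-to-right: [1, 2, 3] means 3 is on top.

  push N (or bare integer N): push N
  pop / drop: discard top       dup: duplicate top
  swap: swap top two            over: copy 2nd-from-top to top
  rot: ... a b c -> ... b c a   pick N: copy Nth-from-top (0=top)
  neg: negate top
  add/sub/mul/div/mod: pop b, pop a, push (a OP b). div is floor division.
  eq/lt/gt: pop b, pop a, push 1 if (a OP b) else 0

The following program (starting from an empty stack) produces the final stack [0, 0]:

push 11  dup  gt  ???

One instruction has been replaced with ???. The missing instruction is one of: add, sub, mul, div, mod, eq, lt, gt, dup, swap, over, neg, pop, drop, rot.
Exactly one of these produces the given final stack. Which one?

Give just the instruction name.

Answer: dup

Derivation:
Stack before ???: [0]
Stack after ???:  [0, 0]
The instruction that transforms [0] -> [0, 0] is: dup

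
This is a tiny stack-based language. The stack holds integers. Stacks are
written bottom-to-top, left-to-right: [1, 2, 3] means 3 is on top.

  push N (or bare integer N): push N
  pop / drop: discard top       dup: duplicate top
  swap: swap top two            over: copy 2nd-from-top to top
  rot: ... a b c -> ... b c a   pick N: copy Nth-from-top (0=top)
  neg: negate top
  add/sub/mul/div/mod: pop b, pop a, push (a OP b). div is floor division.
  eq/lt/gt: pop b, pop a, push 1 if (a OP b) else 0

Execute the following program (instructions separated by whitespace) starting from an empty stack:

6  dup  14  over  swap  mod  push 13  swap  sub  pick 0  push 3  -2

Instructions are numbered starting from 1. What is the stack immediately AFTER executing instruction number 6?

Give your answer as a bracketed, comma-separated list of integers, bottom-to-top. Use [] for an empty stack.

Answer: [6, 6, 6]

Derivation:
Step 1 ('6'): [6]
Step 2 ('dup'): [6, 6]
Step 3 ('14'): [6, 6, 14]
Step 4 ('over'): [6, 6, 14, 6]
Step 5 ('swap'): [6, 6, 6, 14]
Step 6 ('mod'): [6, 6, 6]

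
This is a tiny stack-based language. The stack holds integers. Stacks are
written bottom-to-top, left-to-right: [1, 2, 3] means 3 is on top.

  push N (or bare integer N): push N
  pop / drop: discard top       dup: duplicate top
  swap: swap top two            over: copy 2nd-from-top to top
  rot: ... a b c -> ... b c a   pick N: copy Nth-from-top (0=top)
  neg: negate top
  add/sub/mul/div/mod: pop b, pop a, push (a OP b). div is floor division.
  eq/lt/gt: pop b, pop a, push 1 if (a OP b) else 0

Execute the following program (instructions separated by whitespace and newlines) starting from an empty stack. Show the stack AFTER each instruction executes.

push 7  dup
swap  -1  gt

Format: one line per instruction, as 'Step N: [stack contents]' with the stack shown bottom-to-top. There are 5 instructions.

Step 1: [7]
Step 2: [7, 7]
Step 3: [7, 7]
Step 4: [7, 7, -1]
Step 5: [7, 1]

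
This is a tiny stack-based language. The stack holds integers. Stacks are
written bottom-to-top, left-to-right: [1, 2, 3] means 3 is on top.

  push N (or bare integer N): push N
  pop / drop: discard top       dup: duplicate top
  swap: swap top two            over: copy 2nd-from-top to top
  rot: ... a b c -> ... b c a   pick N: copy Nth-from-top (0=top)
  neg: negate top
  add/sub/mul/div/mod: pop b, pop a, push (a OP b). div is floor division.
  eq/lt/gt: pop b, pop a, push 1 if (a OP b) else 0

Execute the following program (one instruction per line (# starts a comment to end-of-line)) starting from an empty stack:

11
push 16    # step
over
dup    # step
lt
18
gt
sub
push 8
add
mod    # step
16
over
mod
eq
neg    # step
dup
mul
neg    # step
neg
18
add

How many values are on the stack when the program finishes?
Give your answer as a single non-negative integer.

After 'push 11': stack = [11] (depth 1)
After 'push 16': stack = [11, 16] (depth 2)
After 'over': stack = [11, 16, 11] (depth 3)
After 'dup': stack = [11, 16, 11, 11] (depth 4)
After 'lt': stack = [11, 16, 0] (depth 3)
After 'push 18': stack = [11, 16, 0, 18] (depth 4)
After 'gt': stack = [11, 16, 0] (depth 3)
After 'sub': stack = [11, 16] (depth 2)
After 'push 8': stack = [11, 16, 8] (depth 3)
After 'add': stack = [11, 24] (depth 2)
  ...
After 'over': stack = [11, 16, 11] (depth 3)
After 'mod': stack = [11, 5] (depth 2)
After 'eq': stack = [0] (depth 1)
After 'neg': stack = [0] (depth 1)
After 'dup': stack = [0, 0] (depth 2)
After 'mul': stack = [0] (depth 1)
After 'neg': stack = [0] (depth 1)
After 'neg': stack = [0] (depth 1)
After 'push 18': stack = [0, 18] (depth 2)
After 'add': stack = [18] (depth 1)

Answer: 1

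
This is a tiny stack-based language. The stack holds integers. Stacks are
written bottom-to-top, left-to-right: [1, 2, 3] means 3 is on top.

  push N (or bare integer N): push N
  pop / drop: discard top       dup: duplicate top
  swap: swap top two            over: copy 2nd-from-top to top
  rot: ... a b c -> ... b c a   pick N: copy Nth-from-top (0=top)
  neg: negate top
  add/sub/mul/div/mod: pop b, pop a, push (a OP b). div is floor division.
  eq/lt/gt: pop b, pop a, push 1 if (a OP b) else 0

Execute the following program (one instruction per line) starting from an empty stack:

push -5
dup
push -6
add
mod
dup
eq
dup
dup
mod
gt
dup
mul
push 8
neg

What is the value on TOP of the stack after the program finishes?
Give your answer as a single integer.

After 'push -5': [-5]
After 'dup': [-5, -5]
After 'push -6': [-5, -5, -6]
After 'add': [-5, -11]
After 'mod': [-5]
After 'dup': [-5, -5]
After 'eq': [1]
After 'dup': [1, 1]
After 'dup': [1, 1, 1]
After 'mod': [1, 0]
After 'gt': [1]
After 'dup': [1, 1]
After 'mul': [1]
After 'push 8': [1, 8]
After 'neg': [1, -8]

Answer: -8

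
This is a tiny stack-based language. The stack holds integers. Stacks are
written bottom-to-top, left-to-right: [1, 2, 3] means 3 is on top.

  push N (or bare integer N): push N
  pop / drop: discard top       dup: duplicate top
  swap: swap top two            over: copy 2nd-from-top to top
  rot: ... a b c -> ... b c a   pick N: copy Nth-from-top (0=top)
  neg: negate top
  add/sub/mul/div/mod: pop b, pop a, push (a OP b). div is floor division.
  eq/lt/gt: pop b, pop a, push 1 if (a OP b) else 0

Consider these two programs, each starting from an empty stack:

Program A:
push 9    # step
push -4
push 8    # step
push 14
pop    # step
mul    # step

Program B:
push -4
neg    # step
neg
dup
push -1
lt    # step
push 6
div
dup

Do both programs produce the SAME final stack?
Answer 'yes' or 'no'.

Program A trace:
  After 'push 9': [9]
  After 'push -4': [9, -4]
  After 'push 8': [9, -4, 8]
  After 'push 14': [9, -4, 8, 14]
  After 'pop': [9, -4, 8]
  After 'mul': [9, -32]
Program A final stack: [9, -32]

Program B trace:
  After 'push -4': [-4]
  After 'neg': [4]
  After 'neg': [-4]
  After 'dup': [-4, -4]
  After 'push -1': [-4, -4, -1]
  After 'lt': [-4, 1]
  After 'push 6': [-4, 1, 6]
  After 'div': [-4, 0]
  After 'dup': [-4, 0, 0]
Program B final stack: [-4, 0, 0]
Same: no

Answer: no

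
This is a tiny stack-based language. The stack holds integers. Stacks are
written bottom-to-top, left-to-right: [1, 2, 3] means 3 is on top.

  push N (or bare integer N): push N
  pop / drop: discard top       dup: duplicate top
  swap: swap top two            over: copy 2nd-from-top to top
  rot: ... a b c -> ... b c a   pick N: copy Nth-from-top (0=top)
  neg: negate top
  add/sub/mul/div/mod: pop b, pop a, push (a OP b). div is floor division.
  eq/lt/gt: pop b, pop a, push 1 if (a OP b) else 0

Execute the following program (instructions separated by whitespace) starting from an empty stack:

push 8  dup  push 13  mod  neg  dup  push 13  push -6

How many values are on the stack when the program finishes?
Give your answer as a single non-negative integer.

After 'push 8': stack = [8] (depth 1)
After 'dup': stack = [8, 8] (depth 2)
After 'push 13': stack = [8, 8, 13] (depth 3)
After 'mod': stack = [8, 8] (depth 2)
After 'neg': stack = [8, -8] (depth 2)
After 'dup': stack = [8, -8, -8] (depth 3)
After 'push 13': stack = [8, -8, -8, 13] (depth 4)
After 'push -6': stack = [8, -8, -8, 13, -6] (depth 5)

Answer: 5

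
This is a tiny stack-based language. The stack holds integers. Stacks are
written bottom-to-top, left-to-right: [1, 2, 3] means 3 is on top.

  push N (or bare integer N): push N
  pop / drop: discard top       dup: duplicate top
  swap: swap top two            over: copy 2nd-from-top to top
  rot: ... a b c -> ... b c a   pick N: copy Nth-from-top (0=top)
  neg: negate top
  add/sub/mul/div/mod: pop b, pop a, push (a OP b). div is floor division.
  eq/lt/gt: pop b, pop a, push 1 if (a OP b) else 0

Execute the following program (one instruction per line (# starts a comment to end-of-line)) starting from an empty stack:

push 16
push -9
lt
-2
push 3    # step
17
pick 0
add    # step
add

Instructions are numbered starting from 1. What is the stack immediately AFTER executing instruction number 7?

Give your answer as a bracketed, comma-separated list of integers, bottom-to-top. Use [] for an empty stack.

Answer: [0, -2, 3, 17, 17]

Derivation:
Step 1 ('push 16'): [16]
Step 2 ('push -9'): [16, -9]
Step 3 ('lt'): [0]
Step 4 ('-2'): [0, -2]
Step 5 ('push 3'): [0, -2, 3]
Step 6 ('17'): [0, -2, 3, 17]
Step 7 ('pick 0'): [0, -2, 3, 17, 17]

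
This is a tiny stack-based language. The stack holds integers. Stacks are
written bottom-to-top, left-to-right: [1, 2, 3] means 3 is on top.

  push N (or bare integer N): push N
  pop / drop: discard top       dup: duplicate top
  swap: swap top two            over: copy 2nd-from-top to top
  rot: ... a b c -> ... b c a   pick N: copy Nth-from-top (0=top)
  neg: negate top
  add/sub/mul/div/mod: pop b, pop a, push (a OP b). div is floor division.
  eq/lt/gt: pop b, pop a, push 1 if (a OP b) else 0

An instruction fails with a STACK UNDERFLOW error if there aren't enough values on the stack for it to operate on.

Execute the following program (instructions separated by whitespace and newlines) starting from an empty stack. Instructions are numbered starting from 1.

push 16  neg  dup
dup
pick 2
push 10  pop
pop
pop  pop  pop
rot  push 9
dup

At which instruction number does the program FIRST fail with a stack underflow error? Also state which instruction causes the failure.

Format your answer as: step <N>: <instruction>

Answer: step 12: rot

Derivation:
Step 1 ('push 16'): stack = [16], depth = 1
Step 2 ('neg'): stack = [-16], depth = 1
Step 3 ('dup'): stack = [-16, -16], depth = 2
Step 4 ('dup'): stack = [-16, -16, -16], depth = 3
Step 5 ('pick 2'): stack = [-16, -16, -16, -16], depth = 4
Step 6 ('push 10'): stack = [-16, -16, -16, -16, 10], depth = 5
Step 7 ('pop'): stack = [-16, -16, -16, -16], depth = 4
Step 8 ('pop'): stack = [-16, -16, -16], depth = 3
Step 9 ('pop'): stack = [-16, -16], depth = 2
Step 10 ('pop'): stack = [-16], depth = 1
Step 11 ('pop'): stack = [], depth = 0
Step 12 ('rot'): needs 3 value(s) but depth is 0 — STACK UNDERFLOW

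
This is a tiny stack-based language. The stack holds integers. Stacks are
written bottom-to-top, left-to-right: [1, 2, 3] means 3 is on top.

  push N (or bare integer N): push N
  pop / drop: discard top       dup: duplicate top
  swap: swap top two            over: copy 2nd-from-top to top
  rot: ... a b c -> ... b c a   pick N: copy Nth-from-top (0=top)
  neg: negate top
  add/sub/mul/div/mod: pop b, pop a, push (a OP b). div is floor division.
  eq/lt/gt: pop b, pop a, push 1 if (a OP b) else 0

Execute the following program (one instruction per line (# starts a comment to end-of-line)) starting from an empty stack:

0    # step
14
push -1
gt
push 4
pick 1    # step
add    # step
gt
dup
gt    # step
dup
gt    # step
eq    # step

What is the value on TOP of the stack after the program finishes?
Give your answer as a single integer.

After 'push 0': [0]
After 'push 14': [0, 14]
After 'push -1': [0, 14, -1]
After 'gt': [0, 1]
After 'push 4': [0, 1, 4]
After 'pick 1': [0, 1, 4, 1]
After 'add': [0, 1, 5]
After 'gt': [0, 0]
After 'dup': [0, 0, 0]
After 'gt': [0, 0]
After 'dup': [0, 0, 0]
After 'gt': [0, 0]
After 'eq': [1]

Answer: 1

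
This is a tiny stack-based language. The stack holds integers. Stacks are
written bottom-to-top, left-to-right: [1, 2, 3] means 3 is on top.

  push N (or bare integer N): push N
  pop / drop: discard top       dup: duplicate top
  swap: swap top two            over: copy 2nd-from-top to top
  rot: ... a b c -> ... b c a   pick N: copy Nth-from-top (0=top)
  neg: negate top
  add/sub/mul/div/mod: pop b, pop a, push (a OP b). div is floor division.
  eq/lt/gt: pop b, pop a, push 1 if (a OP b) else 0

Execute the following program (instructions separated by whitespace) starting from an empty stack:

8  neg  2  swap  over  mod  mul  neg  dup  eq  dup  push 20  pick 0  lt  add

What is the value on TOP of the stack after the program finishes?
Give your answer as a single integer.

After 'push 8': [8]
After 'neg': [-8]
After 'push 2': [-8, 2]
After 'swap': [2, -8]
After 'over': [2, -8, 2]
After 'mod': [2, 0]
After 'mul': [0]
After 'neg': [0]
After 'dup': [0, 0]
After 'eq': [1]
After 'dup': [1, 1]
After 'push 20': [1, 1, 20]
After 'pick 0': [1, 1, 20, 20]
After 'lt': [1, 1, 0]
After 'add': [1, 1]

Answer: 1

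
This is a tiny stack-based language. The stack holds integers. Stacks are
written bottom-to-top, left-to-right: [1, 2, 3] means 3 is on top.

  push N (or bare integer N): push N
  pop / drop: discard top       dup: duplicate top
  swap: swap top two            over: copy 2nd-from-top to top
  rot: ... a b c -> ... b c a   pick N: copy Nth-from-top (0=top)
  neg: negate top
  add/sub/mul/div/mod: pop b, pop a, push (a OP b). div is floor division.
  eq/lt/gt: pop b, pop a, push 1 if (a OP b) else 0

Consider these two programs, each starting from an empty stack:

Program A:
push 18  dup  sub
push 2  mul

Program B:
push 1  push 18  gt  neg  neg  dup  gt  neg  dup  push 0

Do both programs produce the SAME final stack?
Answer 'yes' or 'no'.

Program A trace:
  After 'push 18': [18]
  After 'dup': [18, 18]
  After 'sub': [0]
  After 'push 2': [0, 2]
  After 'mul': [0]
Program A final stack: [0]

Program B trace:
  After 'push 1': [1]
  After 'push 18': [1, 18]
  After 'gt': [0]
  After 'neg': [0]
  After 'neg': [0]
  After 'dup': [0, 0]
  After 'gt': [0]
  After 'neg': [0]
  After 'dup': [0, 0]
  After 'push 0': [0, 0, 0]
Program B final stack: [0, 0, 0]
Same: no

Answer: no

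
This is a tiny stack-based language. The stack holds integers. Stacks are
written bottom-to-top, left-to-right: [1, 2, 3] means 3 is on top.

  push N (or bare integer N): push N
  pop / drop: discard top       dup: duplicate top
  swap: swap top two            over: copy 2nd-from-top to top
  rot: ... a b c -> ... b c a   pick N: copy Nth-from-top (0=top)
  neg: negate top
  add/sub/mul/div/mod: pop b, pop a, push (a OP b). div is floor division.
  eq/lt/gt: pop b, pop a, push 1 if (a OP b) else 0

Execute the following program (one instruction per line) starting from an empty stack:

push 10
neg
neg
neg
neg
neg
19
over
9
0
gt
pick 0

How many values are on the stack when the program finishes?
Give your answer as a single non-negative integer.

After 'push 10': stack = [10] (depth 1)
After 'neg': stack = [-10] (depth 1)
After 'neg': stack = [10] (depth 1)
After 'neg': stack = [-10] (depth 1)
After 'neg': stack = [10] (depth 1)
After 'neg': stack = [-10] (depth 1)
After 'push 19': stack = [-10, 19] (depth 2)
After 'over': stack = [-10, 19, -10] (depth 3)
After 'push 9': stack = [-10, 19, -10, 9] (depth 4)
After 'push 0': stack = [-10, 19, -10, 9, 0] (depth 5)
After 'gt': stack = [-10, 19, -10, 1] (depth 4)
After 'pick 0': stack = [-10, 19, -10, 1, 1] (depth 5)

Answer: 5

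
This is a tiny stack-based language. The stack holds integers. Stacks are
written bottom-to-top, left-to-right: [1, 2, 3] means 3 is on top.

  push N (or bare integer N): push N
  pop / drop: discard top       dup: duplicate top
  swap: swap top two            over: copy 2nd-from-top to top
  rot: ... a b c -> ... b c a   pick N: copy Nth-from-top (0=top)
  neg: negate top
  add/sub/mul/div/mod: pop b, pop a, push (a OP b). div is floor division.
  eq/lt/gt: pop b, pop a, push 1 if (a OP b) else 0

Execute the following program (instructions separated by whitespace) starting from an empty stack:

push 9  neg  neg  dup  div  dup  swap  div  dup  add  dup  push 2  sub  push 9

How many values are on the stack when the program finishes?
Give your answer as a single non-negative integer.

After 'push 9': stack = [9] (depth 1)
After 'neg': stack = [-9] (depth 1)
After 'neg': stack = [9] (depth 1)
After 'dup': stack = [9, 9] (depth 2)
After 'div': stack = [1] (depth 1)
After 'dup': stack = [1, 1] (depth 2)
After 'swap': stack = [1, 1] (depth 2)
After 'div': stack = [1] (depth 1)
After 'dup': stack = [1, 1] (depth 2)
After 'add': stack = [2] (depth 1)
After 'dup': stack = [2, 2] (depth 2)
After 'push 2': stack = [2, 2, 2] (depth 3)
After 'sub': stack = [2, 0] (depth 2)
After 'push 9': stack = [2, 0, 9] (depth 3)

Answer: 3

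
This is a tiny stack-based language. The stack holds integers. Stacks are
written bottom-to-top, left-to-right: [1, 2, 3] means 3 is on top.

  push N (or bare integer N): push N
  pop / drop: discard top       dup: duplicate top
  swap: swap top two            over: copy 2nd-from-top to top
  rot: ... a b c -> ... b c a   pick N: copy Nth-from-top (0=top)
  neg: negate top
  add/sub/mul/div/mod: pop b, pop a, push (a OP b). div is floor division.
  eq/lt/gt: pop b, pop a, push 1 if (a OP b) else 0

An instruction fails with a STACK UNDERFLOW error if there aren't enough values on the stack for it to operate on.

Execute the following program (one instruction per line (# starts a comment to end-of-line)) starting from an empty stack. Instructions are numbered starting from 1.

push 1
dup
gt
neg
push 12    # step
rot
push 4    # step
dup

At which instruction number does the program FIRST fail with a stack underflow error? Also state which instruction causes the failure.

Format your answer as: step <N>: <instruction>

Answer: step 6: rot

Derivation:
Step 1 ('push 1'): stack = [1], depth = 1
Step 2 ('dup'): stack = [1, 1], depth = 2
Step 3 ('gt'): stack = [0], depth = 1
Step 4 ('neg'): stack = [0], depth = 1
Step 5 ('push 12'): stack = [0, 12], depth = 2
Step 6 ('rot'): needs 3 value(s) but depth is 2 — STACK UNDERFLOW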